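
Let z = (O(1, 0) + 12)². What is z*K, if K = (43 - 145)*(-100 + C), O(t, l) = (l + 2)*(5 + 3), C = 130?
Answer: -2399040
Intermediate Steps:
O(t, l) = 16 + 8*l (O(t, l) = (2 + l)*8 = 16 + 8*l)
K = -3060 (K = (43 - 145)*(-100 + 130) = -102*30 = -3060)
z = 784 (z = ((16 + 8*0) + 12)² = ((16 + 0) + 12)² = (16 + 12)² = 28² = 784)
z*K = 784*(-3060) = -2399040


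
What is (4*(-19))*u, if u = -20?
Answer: 1520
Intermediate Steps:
(4*(-19))*u = (4*(-19))*(-20) = -76*(-20) = 1520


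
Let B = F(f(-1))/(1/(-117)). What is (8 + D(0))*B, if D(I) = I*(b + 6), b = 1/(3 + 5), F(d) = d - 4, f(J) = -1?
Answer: 4680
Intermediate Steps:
F(d) = -4 + d
b = ⅛ (b = 1/8 = ⅛ ≈ 0.12500)
D(I) = 49*I/8 (D(I) = I*(⅛ + 6) = I*(49/8) = 49*I/8)
B = 585 (B = (-4 - 1)/(1/(-117)) = -5/(-1/117) = -5*(-117) = 585)
(8 + D(0))*B = (8 + (49/8)*0)*585 = (8 + 0)*585 = 8*585 = 4680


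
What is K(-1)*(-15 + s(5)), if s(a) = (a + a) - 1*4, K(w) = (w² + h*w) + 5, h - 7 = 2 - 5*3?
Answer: -108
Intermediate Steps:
h = -6 (h = 7 + (2 - 5*3) = 7 + (2 - 15) = 7 - 13 = -6)
K(w) = 5 + w² - 6*w (K(w) = (w² - 6*w) + 5 = 5 + w² - 6*w)
s(a) = -4 + 2*a (s(a) = 2*a - 4 = -4 + 2*a)
K(-1)*(-15 + s(5)) = (5 + (-1)² - 6*(-1))*(-15 + (-4 + 2*5)) = (5 + 1 + 6)*(-15 + (-4 + 10)) = 12*(-15 + 6) = 12*(-9) = -108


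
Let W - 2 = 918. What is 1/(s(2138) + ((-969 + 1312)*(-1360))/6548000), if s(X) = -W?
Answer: -81850/75307831 ≈ -0.0010869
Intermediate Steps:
W = 920 (W = 2 + 918 = 920)
s(X) = -920 (s(X) = -1*920 = -920)
1/(s(2138) + ((-969 + 1312)*(-1360))/6548000) = 1/(-920 + ((-969 + 1312)*(-1360))/6548000) = 1/(-920 + (343*(-1360))*(1/6548000)) = 1/(-920 - 466480*1/6548000) = 1/(-920 - 5831/81850) = 1/(-75307831/81850) = -81850/75307831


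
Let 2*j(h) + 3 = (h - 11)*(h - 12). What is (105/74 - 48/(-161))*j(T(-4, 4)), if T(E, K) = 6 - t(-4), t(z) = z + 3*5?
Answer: 5502933/23828 ≈ 230.94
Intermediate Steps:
t(z) = 15 + z (t(z) = z + 15 = 15 + z)
T(E, K) = -5 (T(E, K) = 6 - (15 - 4) = 6 - 1*11 = 6 - 11 = -5)
j(h) = -3/2 + (-12 + h)*(-11 + h)/2 (j(h) = -3/2 + ((h - 11)*(h - 12))/2 = -3/2 + ((-11 + h)*(-12 + h))/2 = -3/2 + ((-12 + h)*(-11 + h))/2 = -3/2 + (-12 + h)*(-11 + h)/2)
(105/74 - 48/(-161))*j(T(-4, 4)) = (105/74 - 48/(-161))*(129/2 + (½)*(-5)² - 23/2*(-5)) = (105*(1/74) - 48*(-1/161))*(129/2 + (½)*25 + 115/2) = (105/74 + 48/161)*(129/2 + 25/2 + 115/2) = (20457/11914)*(269/2) = 5502933/23828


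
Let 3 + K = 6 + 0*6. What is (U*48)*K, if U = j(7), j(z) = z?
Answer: 1008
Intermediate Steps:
K = 3 (K = -3 + (6 + 0*6) = -3 + (6 + 0) = -3 + 6 = 3)
U = 7
(U*48)*K = (7*48)*3 = 336*3 = 1008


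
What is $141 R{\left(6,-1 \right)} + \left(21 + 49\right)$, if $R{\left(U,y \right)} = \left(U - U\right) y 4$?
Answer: $70$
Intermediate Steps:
$R{\left(U,y \right)} = 0$ ($R{\left(U,y \right)} = 0 y 4 = 0 \cdot 4 = 0$)
$141 R{\left(6,-1 \right)} + \left(21 + 49\right) = 141 \cdot 0 + \left(21 + 49\right) = 0 + 70 = 70$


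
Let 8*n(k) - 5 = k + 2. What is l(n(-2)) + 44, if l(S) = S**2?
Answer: 2841/64 ≈ 44.391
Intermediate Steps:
n(k) = 7/8 + k/8 (n(k) = 5/8 + (k + 2)/8 = 5/8 + (2 + k)/8 = 5/8 + (1/4 + k/8) = 7/8 + k/8)
l(n(-2)) + 44 = (7/8 + (1/8)*(-2))**2 + 44 = (7/8 - 1/4)**2 + 44 = (5/8)**2 + 44 = 25/64 + 44 = 2841/64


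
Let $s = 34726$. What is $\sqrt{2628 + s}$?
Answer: $\sqrt{37354} \approx 193.27$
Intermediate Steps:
$\sqrt{2628 + s} = \sqrt{2628 + 34726} = \sqrt{37354}$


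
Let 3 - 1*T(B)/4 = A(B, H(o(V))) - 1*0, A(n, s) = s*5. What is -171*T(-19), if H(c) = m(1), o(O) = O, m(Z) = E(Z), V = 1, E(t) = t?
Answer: 1368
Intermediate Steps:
m(Z) = Z
H(c) = 1
A(n, s) = 5*s
T(B) = -8 (T(B) = 12 - 4*(5*1 - 1*0) = 12 - 4*(5 + 0) = 12 - 4*5 = 12 - 20 = -8)
-171*T(-19) = -171*(-8) = 1368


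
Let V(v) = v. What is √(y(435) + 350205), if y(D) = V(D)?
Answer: 12*√2435 ≈ 592.15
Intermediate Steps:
y(D) = D
√(y(435) + 350205) = √(435 + 350205) = √350640 = 12*√2435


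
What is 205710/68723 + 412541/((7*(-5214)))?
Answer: -20843051563/2508252054 ≈ -8.3098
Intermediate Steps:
205710/68723 + 412541/((7*(-5214))) = 205710*(1/68723) + 412541/(-36498) = 205710/68723 + 412541*(-1/36498) = 205710/68723 - 412541/36498 = -20843051563/2508252054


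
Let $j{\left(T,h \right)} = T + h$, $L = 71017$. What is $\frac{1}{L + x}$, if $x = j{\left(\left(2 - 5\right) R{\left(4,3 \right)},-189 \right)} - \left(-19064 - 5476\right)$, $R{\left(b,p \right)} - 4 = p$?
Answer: $\frac{1}{95347} \approx 1.0488 \cdot 10^{-5}$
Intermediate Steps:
$R{\left(b,p \right)} = 4 + p$
$x = 24330$ ($x = \left(\left(2 - 5\right) \left(4 + 3\right) - 189\right) - \left(-19064 - 5476\right) = \left(\left(-3\right) 7 - 189\right) - -24540 = \left(-21 - 189\right) + 24540 = -210 + 24540 = 24330$)
$\frac{1}{L + x} = \frac{1}{71017 + 24330} = \frac{1}{95347}$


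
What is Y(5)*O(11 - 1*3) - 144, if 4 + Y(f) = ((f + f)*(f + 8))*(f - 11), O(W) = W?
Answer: -6416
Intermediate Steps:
Y(f) = -4 + 2*f*(-11 + f)*(8 + f) (Y(f) = -4 + ((f + f)*(f + 8))*(f - 11) = -4 + ((2*f)*(8 + f))*(-11 + f) = -4 + (2*f*(8 + f))*(-11 + f) = -4 + 2*f*(-11 + f)*(8 + f))
Y(5)*O(11 - 1*3) - 144 = (-4 - 176*5 - 6*5² + 2*5³)*(11 - 1*3) - 144 = (-4 - 880 - 6*25 + 2*125)*(11 - 3) - 144 = (-4 - 880 - 150 + 250)*8 - 144 = -784*8 - 144 = -6272 - 144 = -6416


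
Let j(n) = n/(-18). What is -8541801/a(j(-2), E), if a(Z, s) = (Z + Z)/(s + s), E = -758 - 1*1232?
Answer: 152983655910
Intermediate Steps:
j(n) = -n/18 (j(n) = n*(-1/18) = -n/18)
E = -1990 (E = -758 - 1232 = -1990)
a(Z, s) = Z/s (a(Z, s) = (2*Z)/((2*s)) = (2*Z)*(1/(2*s)) = Z/s)
-8541801/a(j(-2), E) = -8541801/(-1/18*(-2)/(-1990)) = -8541801/((⅑)*(-1/1990)) = -8541801/(-1/17910) = -8541801*(-17910) = 152983655910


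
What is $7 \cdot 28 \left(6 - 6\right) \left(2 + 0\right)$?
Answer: $0$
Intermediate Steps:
$7 \cdot 28 \left(6 - 6\right) \left(2 + 0\right) = 196 \cdot 0 \cdot 2 = 196 \cdot 0 = 0$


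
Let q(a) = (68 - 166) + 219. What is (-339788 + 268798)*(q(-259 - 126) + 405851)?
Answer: -28819952280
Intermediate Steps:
q(a) = 121 (q(a) = -98 + 219 = 121)
(-339788 + 268798)*(q(-259 - 126) + 405851) = (-339788 + 268798)*(121 + 405851) = -70990*405972 = -28819952280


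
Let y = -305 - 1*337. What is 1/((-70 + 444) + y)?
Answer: -1/268 ≈ -0.0037313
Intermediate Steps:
y = -642 (y = -305 - 337 = -642)
1/((-70 + 444) + y) = 1/((-70 + 444) - 642) = 1/(374 - 642) = 1/(-268) = -1/268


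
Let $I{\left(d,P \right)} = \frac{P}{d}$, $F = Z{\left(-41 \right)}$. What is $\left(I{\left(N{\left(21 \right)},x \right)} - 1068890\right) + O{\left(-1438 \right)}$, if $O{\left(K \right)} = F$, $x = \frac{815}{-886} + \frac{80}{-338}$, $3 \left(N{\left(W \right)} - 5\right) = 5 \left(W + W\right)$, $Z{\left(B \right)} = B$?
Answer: $- \frac{160055316663}{149734} \approx -1.0689 \cdot 10^{6}$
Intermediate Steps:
$F = -41$
$N{\left(W \right)} = 5 + \frac{10 W}{3}$ ($N{\left(W \right)} = 5 + \frac{5 \left(W + W\right)}{3} = 5 + \frac{5 \cdot 2 W}{3} = 5 + \frac{10 W}{3}$)
$x = - \frac{173175}{149734}$ ($x = 815 \left(- \frac{1}{886}\right) + 80 \left(- \frac{1}{338}\right) = - \frac{815}{886} - \frac{40}{169} = - \frac{173175}{149734} \approx -1.1566$)
$O{\left(K \right)} = -41$
$\left(I{\left(N{\left(21 \right)},x \right)} - 1068890\right) + O{\left(-1438 \right)} = \left(- \frac{173175}{149734 \left(5 + \frac{10}{3} \cdot 21\right)} - 1068890\right) - 41 = \left(- \frac{173175}{149734 \left(5 + 70\right)} - 1068890\right) - 41 = \left(- \frac{173175}{149734 \cdot 75} - 1068890\right) - 41 = \left(\left(- \frac{173175}{149734}\right) \frac{1}{75} - 1068890\right) - 41 = \left(- \frac{2309}{149734} - 1068890\right) - 41 = - \frac{160049177569}{149734} - 41 = - \frac{160055316663}{149734}$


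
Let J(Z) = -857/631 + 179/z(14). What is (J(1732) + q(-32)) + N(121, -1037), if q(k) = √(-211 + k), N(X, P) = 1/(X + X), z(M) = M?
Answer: 6109744/534457 + 9*I*√3 ≈ 11.432 + 15.588*I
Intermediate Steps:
N(X, P) = 1/(2*X)
J(Z) = 100951/8834 (J(Z) = -857/631 + 179/14 = 100951/8834)
(J(1732) + q(-32)) + N(121, -1037) = (100951/8834 + √(-211 - 32)) + (½)/121 = (100951/8834 + √(-243)) + (½)*(1/121) = (100951/8834 + 9*I*√3) + 1/242 = 6109744/534457 + 9*I*√3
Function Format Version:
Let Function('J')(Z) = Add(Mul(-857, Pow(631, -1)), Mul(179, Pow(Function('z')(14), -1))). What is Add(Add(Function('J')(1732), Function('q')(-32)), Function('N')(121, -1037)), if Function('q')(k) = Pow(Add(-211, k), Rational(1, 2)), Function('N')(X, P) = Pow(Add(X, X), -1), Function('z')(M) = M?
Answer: Add(Rational(6109744, 534457), Mul(9, I, Pow(3, Rational(1, 2)))) ≈ Add(11.432, Mul(15.588, I))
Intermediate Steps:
Function('N')(X, P) = Mul(Rational(1, 2), Pow(X, -1)) (Function('N')(X, P) = Pow(Mul(2, X), -1) = Mul(Rational(1, 2), Pow(X, -1)))
Function('J')(Z) = Rational(100951, 8834) (Function('J')(Z) = Add(Mul(-857, Pow(631, -1)), Mul(179, Pow(14, -1))) = Add(Mul(-857, Rational(1, 631)), Mul(179, Rational(1, 14))) = Add(Rational(-857, 631), Rational(179, 14)) = Rational(100951, 8834))
Add(Add(Function('J')(1732), Function('q')(-32)), Function('N')(121, -1037)) = Add(Add(Rational(100951, 8834), Pow(Add(-211, -32), Rational(1, 2))), Mul(Rational(1, 2), Pow(121, -1))) = Add(Add(Rational(100951, 8834), Pow(-243, Rational(1, 2))), Mul(Rational(1, 2), Rational(1, 121))) = Add(Add(Rational(100951, 8834), Mul(9, I, Pow(3, Rational(1, 2)))), Rational(1, 242)) = Add(Rational(6109744, 534457), Mul(9, I, Pow(3, Rational(1, 2))))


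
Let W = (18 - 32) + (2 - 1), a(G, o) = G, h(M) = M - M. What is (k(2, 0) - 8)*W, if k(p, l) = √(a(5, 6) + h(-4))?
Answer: 104 - 13*√5 ≈ 74.931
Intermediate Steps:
h(M) = 0
W = -13 (W = -14 + 1 = -13)
k(p, l) = √5 (k(p, l) = √(5 + 0) = √5)
(k(2, 0) - 8)*W = (√5 - 8)*(-13) = (-8 + √5)*(-13) = 104 - 13*√5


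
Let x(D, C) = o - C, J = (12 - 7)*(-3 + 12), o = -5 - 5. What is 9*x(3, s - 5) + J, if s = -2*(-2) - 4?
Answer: 0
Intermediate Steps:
s = 0 (s = 4 - 4 = 0)
o = -10
J = 45 (J = 5*9 = 45)
x(D, C) = -10 - C
9*x(3, s - 5) + J = 9*(-10 - (0 - 5)) + 45 = 9*(-10 - 1*(-5)) + 45 = 9*(-10 + 5) + 45 = 9*(-5) + 45 = -45 + 45 = 0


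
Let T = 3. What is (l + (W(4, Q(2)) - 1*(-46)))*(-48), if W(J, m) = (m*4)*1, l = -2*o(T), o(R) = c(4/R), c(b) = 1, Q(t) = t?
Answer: -2496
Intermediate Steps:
o(R) = 1
l = -2 (l = -2*1 = -2)
W(J, m) = 4*m (W(J, m) = (4*m)*1 = 4*m)
(l + (W(4, Q(2)) - 1*(-46)))*(-48) = (-2 + (4*2 - 1*(-46)))*(-48) = (-2 + (8 + 46))*(-48) = (-2 + 54)*(-48) = 52*(-48) = -2496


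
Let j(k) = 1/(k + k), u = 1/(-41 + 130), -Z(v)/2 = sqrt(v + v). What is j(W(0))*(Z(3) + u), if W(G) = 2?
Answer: 1/356 - sqrt(6)/2 ≈ -1.2219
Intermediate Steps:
Z(v) = -2*sqrt(2)*sqrt(v) (Z(v) = -2*sqrt(v + v) = -2*sqrt(2)*sqrt(v))
u = 1/89 ≈ 0.011236
j(k) = 1/(2*k)
j(W(0))*(Z(3) + u) = ((1/2)/2)*(-2*sqrt(2)*sqrt(3) + 1/89) = ((1/2)*(1/2))*(-2*sqrt(6) + 1/89) = (1/89 - 2*sqrt(6))/4 = 1/356 - sqrt(6)/2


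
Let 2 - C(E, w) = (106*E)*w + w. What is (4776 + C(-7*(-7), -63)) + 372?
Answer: 332435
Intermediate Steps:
C(E, w) = 2 - w - 106*E*w (C(E, w) = 2 - ((106*E)*w + w) = 2 - (106*E*w + w) = 2 - (w + 106*E*w) = 2 + (-w - 106*E*w) = 2 - w - 106*E*w)
(4776 + C(-7*(-7), -63)) + 372 = (4776 + (2 - 1*(-63) - 106*(-7*(-7))*(-63))) + 372 = (4776 + (2 + 63 - 106*49*(-63))) + 372 = (4776 + (2 + 63 + 327222)) + 372 = (4776 + 327287) + 372 = 332063 + 372 = 332435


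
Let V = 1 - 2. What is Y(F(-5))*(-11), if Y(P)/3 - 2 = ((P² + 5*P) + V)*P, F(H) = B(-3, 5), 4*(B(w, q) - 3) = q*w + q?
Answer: -759/8 ≈ -94.875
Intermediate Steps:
B(w, q) = 3 + q/4 + q*w/4 (B(w, q) = 3 + (q*w + q)/4 = 3 + (q + q*w)/4 = 3 + (q/4 + q*w/4) = 3 + q/4 + q*w/4)
F(H) = ½ (F(H) = 3 + (¼)*5 + (¼)*5*(-3) = 3 + 5/4 - 15/4 = ½)
V = -1
Y(P) = 6 + 3*P*(-1 + P² + 5*P) (Y(P) = 6 + 3*(((P² + 5*P) - 1)*P) = 6 + 3*((-1 + P² + 5*P)*P) = 6 + 3*(P*(-1 + P² + 5*P)) = 6 + 3*P*(-1 + P² + 5*P))
Y(F(-5))*(-11) = (6 - 3*½ + 3*(½)³ + 15*(½)²)*(-11) = (6 - 3/2 + 3*(⅛) + 15*(¼))*(-11) = (6 - 3/2 + 3/8 + 15/4)*(-11) = (69/8)*(-11) = -759/8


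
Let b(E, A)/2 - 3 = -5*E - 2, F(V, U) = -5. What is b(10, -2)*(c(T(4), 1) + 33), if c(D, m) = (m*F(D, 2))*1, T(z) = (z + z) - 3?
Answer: -2744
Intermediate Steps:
T(z) = -3 + 2*z (T(z) = 2*z - 3 = -3 + 2*z)
c(D, m) = -5*m (c(D, m) = (m*(-5))*1 = -5*m*1 = -5*m)
b(E, A) = 2 - 10*E (b(E, A) = 6 + 2*(-5*E - 2) = 6 + 2*(-2 - 5*E) = 6 + (-4 - 10*E) = 2 - 10*E)
b(10, -2)*(c(T(4), 1) + 33) = (2 - 10*10)*(-5*1 + 33) = (2 - 100)*(-5 + 33) = -98*28 = -2744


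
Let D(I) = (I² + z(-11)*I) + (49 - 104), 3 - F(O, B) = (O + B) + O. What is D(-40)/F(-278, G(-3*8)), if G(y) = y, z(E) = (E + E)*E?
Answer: -8135/583 ≈ -13.954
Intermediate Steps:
z(E) = 2*E² (z(E) = (2*E)*E = 2*E²)
F(O, B) = 3 - B - 2*O (F(O, B) = 3 - ((O + B) + O) = 3 - ((B + O) + O) = 3 - (B + 2*O) = 3 + (-B - 2*O) = 3 - B - 2*O)
D(I) = -55 + I² + 242*I (D(I) = (I² + (2*(-11)²)*I) + (49 - 104) = (I² + (2*121)*I) - 55 = (I² + 242*I) - 55 = -55 + I² + 242*I)
D(-40)/F(-278, G(-3*8)) = (-55 + (-40)² + 242*(-40))/(3 - (-3)*8 - 2*(-278)) = (-55 + 1600 - 9680)/(3 - 1*(-24) + 556) = -8135/(3 + 24 + 556) = -8135/583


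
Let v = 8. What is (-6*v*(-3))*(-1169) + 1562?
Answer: -166774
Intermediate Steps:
(-6*v*(-3))*(-1169) + 1562 = (-6*8*(-3))*(-1169) + 1562 = -48*(-3)*(-1169) + 1562 = 144*(-1169) + 1562 = -168336 + 1562 = -166774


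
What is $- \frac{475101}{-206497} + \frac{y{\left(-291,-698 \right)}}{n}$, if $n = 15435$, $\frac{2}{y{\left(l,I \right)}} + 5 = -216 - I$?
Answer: $\frac{3497929149989}{1520333130015} \approx 2.3008$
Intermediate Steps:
$y{\left(l,I \right)} = \frac{2}{-221 - I}$ ($y{\left(l,I \right)} = \frac{2}{-5 - \left(216 + I\right)} = \frac{2}{-221 - I}$)
$- \frac{475101}{-206497} + \frac{y{\left(-291,-698 \right)}}{n} = - \frac{475101}{-206497} + \frac{\left(-2\right) \frac{1}{221 - 698}}{15435} = \left(-475101\right) \left(- \frac{1}{206497}\right) + - \frac{2}{-477} \cdot \frac{1}{15435} = \frac{475101}{206497} + \left(-2\right) \left(- \frac{1}{477}\right) \frac{1}{15435} = \frac{475101}{206497} + \frac{2}{477} \cdot \frac{1}{15435} = \frac{475101}{206497} + \frac{2}{7362495} = \frac{3497929149989}{1520333130015}$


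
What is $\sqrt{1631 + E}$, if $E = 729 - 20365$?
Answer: $i \sqrt{18005} \approx 134.18 i$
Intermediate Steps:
$E = -19636$ ($E = 729 - 20365 = -19636$)
$\sqrt{1631 + E} = \sqrt{1631 - 19636} = \sqrt{-18005} = i \sqrt{18005}$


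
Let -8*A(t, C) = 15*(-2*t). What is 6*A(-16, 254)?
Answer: -360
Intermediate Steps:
A(t, C) = 15*t/4 (A(t, C) = -15*(-2*t)/8 = -(-15)*t/4 = 15*t/4)
6*A(-16, 254) = 6*((15/4)*(-16)) = 6*(-60) = -360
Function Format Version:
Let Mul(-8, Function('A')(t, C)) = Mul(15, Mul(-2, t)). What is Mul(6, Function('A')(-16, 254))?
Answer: -360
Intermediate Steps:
Function('A')(t, C) = Mul(Rational(15, 4), t) (Function('A')(t, C) = Mul(Rational(-1, 8), Mul(15, Mul(-2, t))) = Mul(Rational(-1, 8), Mul(-30, t)) = Mul(Rational(15, 4), t))
Mul(6, Function('A')(-16, 254)) = Mul(6, Mul(Rational(15, 4), -16)) = Mul(6, -60) = -360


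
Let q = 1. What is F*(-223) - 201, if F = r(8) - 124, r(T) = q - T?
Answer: 29012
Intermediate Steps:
r(T) = 1 - T
F = -131 (F = (1 - 1*8) - 124 = (1 - 8) - 124 = -7 - 124 = -131)
F*(-223) - 201 = -131*(-223) - 201 = 29213 - 201 = 29012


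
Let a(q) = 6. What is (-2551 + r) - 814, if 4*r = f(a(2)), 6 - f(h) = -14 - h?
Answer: -6717/2 ≈ -3358.5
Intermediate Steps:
f(h) = 20 + h (f(h) = 6 - (-14 - h) = 6 + (14 + h) = 20 + h)
r = 13/2 (r = (20 + 6)/4 = (¼)*26 = 13/2 ≈ 6.5000)
(-2551 + r) - 814 = (-2551 + 13/2) - 814 = -5089/2 - 814 = -6717/2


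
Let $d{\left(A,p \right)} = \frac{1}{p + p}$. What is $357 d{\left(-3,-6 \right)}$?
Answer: $- \frac{119}{4} \approx -29.75$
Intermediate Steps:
$d{\left(A,p \right)} = \frac{1}{2 p}$
$357 d{\left(-3,-6 \right)} = 357 \frac{1}{2 \left(-6\right)} = 357 \cdot \frac{1}{2} \left(- \frac{1}{6}\right) = 357 \left(- \frac{1}{12}\right) = - \frac{119}{4}$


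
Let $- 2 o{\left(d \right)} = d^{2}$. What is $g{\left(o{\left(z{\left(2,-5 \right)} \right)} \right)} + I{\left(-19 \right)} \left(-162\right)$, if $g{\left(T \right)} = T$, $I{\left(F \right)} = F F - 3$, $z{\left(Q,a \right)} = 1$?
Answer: $- \frac{115993}{2} \approx -57997.0$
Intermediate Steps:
$o{\left(d \right)} = - \frac{d^{2}}{2}$
$I{\left(F \right)} = -3 + F^{2}$ ($I{\left(F \right)} = F^{2} - 3 = -3 + F^{2}$)
$g{\left(o{\left(z{\left(2,-5 \right)} \right)} \right)} + I{\left(-19 \right)} \left(-162\right) = - \frac{1^{2}}{2} + \left(-3 + \left(-19\right)^{2}\right) \left(-162\right) = \left(- \frac{1}{2}\right) 1 + \left(-3 + 361\right) \left(-162\right) = - \frac{1}{2} + 358 \left(-162\right) = - \frac{1}{2} - 57996 = - \frac{115993}{2}$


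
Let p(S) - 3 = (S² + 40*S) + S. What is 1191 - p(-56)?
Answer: 348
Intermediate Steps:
p(S) = 3 + S² + 41*S (p(S) = 3 + ((S² + 40*S) + S) = 3 + (S² + 41*S) = 3 + S² + 41*S)
1191 - p(-56) = 1191 - (3 + (-56)² + 41*(-56)) = 1191 - (3 + 3136 - 2296) = 1191 - 1*843 = 1191 - 843 = 348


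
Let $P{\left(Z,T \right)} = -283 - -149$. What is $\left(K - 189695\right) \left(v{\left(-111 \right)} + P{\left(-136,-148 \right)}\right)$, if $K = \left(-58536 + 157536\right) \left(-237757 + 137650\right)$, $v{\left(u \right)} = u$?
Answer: $2428141760275$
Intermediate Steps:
$P{\left(Z,T \right)} = -134$ ($P{\left(Z,T \right)} = -283 + 149 = -134$)
$K = -9910593000$ ($K = 99000 \left(-100107\right) = -9910593000$)
$\left(K - 189695\right) \left(v{\left(-111 \right)} + P{\left(-136,-148 \right)}\right) = \left(-9910593000 - 189695\right) \left(-111 - 134\right) = \left(-9910782695\right) \left(-245\right) = 2428141760275$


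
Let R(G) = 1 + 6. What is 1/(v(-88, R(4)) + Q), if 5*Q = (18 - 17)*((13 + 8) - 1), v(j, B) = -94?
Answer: -1/90 ≈ -0.011111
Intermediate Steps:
R(G) = 7
Q = 4 (Q = ((18 - 17)*((13 + 8) - 1))/5 = (1*(21 - 1))/5 = (1*20)/5 = (⅕)*20 = 4)
1/(v(-88, R(4)) + Q) = 1/(-94 + 4) = 1/(-90) = -1/90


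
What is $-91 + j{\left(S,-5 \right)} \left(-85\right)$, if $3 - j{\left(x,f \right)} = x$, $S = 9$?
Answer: $419$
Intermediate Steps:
$j{\left(x,f \right)} = 3 - x$
$-91 + j{\left(S,-5 \right)} \left(-85\right) = -91 + \left(3 - 9\right) \left(-85\right) = -91 - -510 = -91 + 510 = 419$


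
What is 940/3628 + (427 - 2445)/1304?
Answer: -761943/591364 ≈ -1.2885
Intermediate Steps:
940/3628 + (427 - 2445)/1304 = 940*(1/3628) - 2018*1/1304 = 235/907 - 1009/652 = -761943/591364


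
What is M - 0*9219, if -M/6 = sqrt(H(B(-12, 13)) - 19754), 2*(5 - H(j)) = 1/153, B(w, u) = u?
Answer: -41*I*sqrt(122230)/17 ≈ -843.19*I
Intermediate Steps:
H(j) = 1529/306 (H(j) = 5 - 1/2/153 = 5 - 1/2*1/153 = 5 - 1/306 = 1529/306)
M = -41*I*sqrt(122230)/17 (M = -6*sqrt(1529/306 - 19754) = -41*I*sqrt(122230)/17 ≈ -843.19*I)
M - 0*9219 = -41*I*sqrt(122230)/17 - 0*9219 = -41*I*sqrt(122230)/17 - 1*0 = -41*I*sqrt(122230)/17 + 0 = -41*I*sqrt(122230)/17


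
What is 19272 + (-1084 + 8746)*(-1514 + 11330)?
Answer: 75229464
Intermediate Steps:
19272 + (-1084 + 8746)*(-1514 + 11330) = 19272 + 7662*9816 = 19272 + 75210192 = 75229464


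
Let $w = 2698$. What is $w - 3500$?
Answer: $-802$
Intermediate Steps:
$w - 3500 = 2698 - 3500 = -802$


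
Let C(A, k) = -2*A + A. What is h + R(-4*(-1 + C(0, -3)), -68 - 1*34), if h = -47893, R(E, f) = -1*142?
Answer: -48035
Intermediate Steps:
C(A, k) = -A
R(E, f) = -142
h + R(-4*(-1 + C(0, -3)), -68 - 1*34) = -47893 - 142 = -48035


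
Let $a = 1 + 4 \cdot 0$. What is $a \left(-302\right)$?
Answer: $-302$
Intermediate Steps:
$a = 1$ ($a = 1 + 0 = 1$)
$a \left(-302\right) = 1 \left(-302\right) = -302$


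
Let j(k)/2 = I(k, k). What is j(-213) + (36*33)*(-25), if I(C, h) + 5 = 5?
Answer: -29700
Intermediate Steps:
I(C, h) = 0 (I(C, h) = -5 + 5 = 0)
j(k) = 0 (j(k) = 2*0 = 0)
j(-213) + (36*33)*(-25) = 0 + (36*33)*(-25) = 0 + 1188*(-25) = 0 - 29700 = -29700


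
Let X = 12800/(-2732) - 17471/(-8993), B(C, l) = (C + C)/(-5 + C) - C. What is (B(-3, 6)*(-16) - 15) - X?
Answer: -443821518/6142219 ≈ -72.258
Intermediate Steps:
B(C, l) = -C + 2*C/(-5 + C) (B(C, l) = (2*C)/(-5 + C) - C = 2*C/(-5 + C) - C = -C + 2*C/(-5 + C))
X = -16844907/6142219 (X = 12800*(-1/2732) - 17471*(-1/8993) = -3200/683 + 17471/8993 = -16844907/6142219 ≈ -2.7425)
(B(-3, 6)*(-16) - 15) - X = (-3*(7 - 1*(-3))/(-5 - 3)*(-16) - 15) - 1*(-16844907/6142219) = (-3*(7 + 3)/(-8)*(-16) - 15) + 16844907/6142219 = (-3*(-⅛)*10*(-16) - 15) + 16844907/6142219 = ((15/4)*(-16) - 15) + 16844907/6142219 = (-60 - 15) + 16844907/6142219 = -75 + 16844907/6142219 = -443821518/6142219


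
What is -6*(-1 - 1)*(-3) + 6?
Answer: -30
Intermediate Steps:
-6*(-1 - 1)*(-3) + 6 = -(-12)*(-3) + 6 = -6*6 + 6 = -36 + 6 = -30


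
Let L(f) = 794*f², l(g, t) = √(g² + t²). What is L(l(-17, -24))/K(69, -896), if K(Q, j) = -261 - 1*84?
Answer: -137362/69 ≈ -1990.8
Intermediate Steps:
K(Q, j) = -345 (K(Q, j) = -261 - 84 = -345)
L(l(-17, -24))/K(69, -896) = (794*(√((-17)² + (-24)²))²)/(-345) = (794*(√(289 + 576))²)*(-1/345) = (794*(√865)²)*(-1/345) = (794*865)*(-1/345) = 686810*(-1/345) = -137362/69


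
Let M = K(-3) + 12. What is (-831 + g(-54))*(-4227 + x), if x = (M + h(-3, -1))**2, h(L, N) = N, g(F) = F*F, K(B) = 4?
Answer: -8344170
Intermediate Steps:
g(F) = F**2
M = 16 (M = 4 + 12 = 16)
x = 225 (x = (16 - 1)**2 = 15**2 = 225)
(-831 + g(-54))*(-4227 + x) = (-831 + (-54)**2)*(-4227 + 225) = (-831 + 2916)*(-4002) = 2085*(-4002) = -8344170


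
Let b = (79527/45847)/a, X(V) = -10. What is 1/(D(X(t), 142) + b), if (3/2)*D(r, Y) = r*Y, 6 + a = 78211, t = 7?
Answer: -10756393905/10182719324819 ≈ -0.0010563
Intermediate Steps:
a = 78205 (a = -6 + 78211 = 78205)
D(r, Y) = 2*Y*r/3 (D(r, Y) = 2*(r*Y)/3 = 2*(Y*r)/3 = 2*Y*r/3)
b = 79527/3585464635 (b = (79527/45847)/78205 = (79527*(1/45847))*(1/78205) = (79527/45847)*(1/78205) = 79527/3585464635 ≈ 2.2180e-5)
1/(D(X(t), 142) + b) = 1/((⅔)*142*(-10) + 79527/3585464635) = 1/(-2840/3 + 79527/3585464635) = 1/(-10182719324819/10756393905) = -10756393905/10182719324819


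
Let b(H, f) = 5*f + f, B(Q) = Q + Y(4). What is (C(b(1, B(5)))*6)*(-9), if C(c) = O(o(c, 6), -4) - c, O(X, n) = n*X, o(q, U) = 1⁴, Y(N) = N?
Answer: 3132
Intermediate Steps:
o(q, U) = 1
B(Q) = 4 + Q (B(Q) = Q + 4 = 4 + Q)
O(X, n) = X*n
b(H, f) = 6*f
C(c) = -4 - c (C(c) = 1*(-4) - c = -4 - c)
(C(b(1, B(5)))*6)*(-9) = ((-4 - 6*(4 + 5))*6)*(-9) = ((-4 - 6*9)*6)*(-9) = ((-4 - 1*54)*6)*(-9) = ((-4 - 54)*6)*(-9) = -58*6*(-9) = -348*(-9) = 3132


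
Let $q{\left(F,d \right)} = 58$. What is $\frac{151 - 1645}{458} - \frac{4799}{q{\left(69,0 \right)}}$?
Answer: $- \frac{1142297}{13282} \approx -86.003$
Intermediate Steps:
$\frac{151 - 1645}{458} - \frac{4799}{q{\left(69,0 \right)}} = \frac{151 - 1645}{458} - \frac{4799}{58} = \left(151 - 1645\right) \frac{1}{458} - \frac{4799}{58} = \left(-1494\right) \frac{1}{458} - \frac{4799}{58} = - \frac{747}{229} - \frac{4799}{58} = - \frac{1142297}{13282}$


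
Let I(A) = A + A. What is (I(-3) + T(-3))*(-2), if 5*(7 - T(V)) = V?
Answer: -16/5 ≈ -3.2000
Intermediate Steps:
T(V) = 7 - V/5
I(A) = 2*A
(I(-3) + T(-3))*(-2) = (2*(-3) + (7 - ⅕*(-3)))*(-2) = (-6 + (7 + ⅗))*(-2) = (-6 + 38/5)*(-2) = (8/5)*(-2) = -16/5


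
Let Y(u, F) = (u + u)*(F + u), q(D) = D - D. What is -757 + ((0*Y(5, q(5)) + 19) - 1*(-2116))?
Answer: 1378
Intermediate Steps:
q(D) = 0
Y(u, F) = 2*u*(F + u) (Y(u, F) = (2*u)*(F + u) = 2*u*(F + u))
-757 + ((0*Y(5, q(5)) + 19) - 1*(-2116)) = -757 + ((0*(2*5*(0 + 5)) + 19) - 1*(-2116)) = -757 + ((0*(2*5*5) + 19) + 2116) = -757 + ((0*50 + 19) + 2116) = -757 + ((0 + 19) + 2116) = -757 + (19 + 2116) = -757 + 2135 = 1378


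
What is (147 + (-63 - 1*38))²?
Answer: 2116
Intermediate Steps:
(147 + (-63 - 1*38))² = (147 + (-63 - 38))² = (147 - 101)² = 46² = 2116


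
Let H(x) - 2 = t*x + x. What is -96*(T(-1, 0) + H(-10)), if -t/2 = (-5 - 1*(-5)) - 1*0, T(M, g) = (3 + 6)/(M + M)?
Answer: 1200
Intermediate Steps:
T(M, g) = 9/(2*M) (T(M, g) = 9/((2*M)) = 9*(1/(2*M)) = 9/(2*M))
t = 0 (t = -2*((-5 - 1*(-5)) - 1*0) = -2*((-5 + 5) + 0) = -2*(0 + 0) = -2*0 = 0)
H(x) = 2 + x (H(x) = 2 + (0*x + x) = 2 + (0 + x) = 2 + x)
-96*(T(-1, 0) + H(-10)) = -96*((9/2)/(-1) + (2 - 10)) = -96*((9/2)*(-1) - 8) = -96*(-9/2 - 8) = -96*(-25/2) = 1200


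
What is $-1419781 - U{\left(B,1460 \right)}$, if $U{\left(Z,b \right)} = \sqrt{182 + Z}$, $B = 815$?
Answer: $-1419781 - \sqrt{997} \approx -1.4198 \cdot 10^{6}$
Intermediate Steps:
$-1419781 - U{\left(B,1460 \right)} = -1419781 - \sqrt{182 + 815} = -1419781 - \sqrt{997}$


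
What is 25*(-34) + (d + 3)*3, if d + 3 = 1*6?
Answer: -832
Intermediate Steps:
d = 3 (d = -3 + 1*6 = -3 + 6 = 3)
25*(-34) + (d + 3)*3 = 25*(-34) + (3 + 3)*3 = -850 + 6*3 = -850 + 18 = -832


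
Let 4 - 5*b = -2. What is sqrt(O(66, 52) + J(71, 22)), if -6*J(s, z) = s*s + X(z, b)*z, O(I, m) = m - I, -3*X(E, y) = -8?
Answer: I*sqrt(31102)/6 ≈ 29.393*I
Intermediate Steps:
b = 6/5 (b = 4/5 - 1/5*(-2) = 4/5 + 2/5 = 6/5 ≈ 1.2000)
X(E, y) = 8/3 (X(E, y) = -1/3*(-8) = 8/3)
J(s, z) = -4*z/9 - s**2/6 (J(s, z) = -(s*s + 8*z/3)/6 = -(s**2 + 8*z/3)/6 = -4*z/9 - s**2/6)
sqrt(O(66, 52) + J(71, 22)) = sqrt((52 - 1*66) + (-4/9*22 - 1/6*71**2)) = sqrt((52 - 66) + (-88/9 - 1/6*5041)) = sqrt(-14 + (-88/9 - 5041/6)) = sqrt(-14 - 15299/18) = sqrt(-15551/18) = I*sqrt(31102)/6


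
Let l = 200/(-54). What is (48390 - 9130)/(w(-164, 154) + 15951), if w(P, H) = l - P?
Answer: 212004/87001 ≈ 2.4368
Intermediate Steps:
l = -100/27 (l = 200*(-1/54) = -100/27 ≈ -3.7037)
w(P, H) = -100/27 - P
(48390 - 9130)/(w(-164, 154) + 15951) = (48390 - 9130)/((-100/27 - 1*(-164)) + 15951) = 39260/((-100/27 + 164) + 15951) = 39260/(4328/27 + 15951) = 39260/(435005/27) = 39260*(27/435005) = 212004/87001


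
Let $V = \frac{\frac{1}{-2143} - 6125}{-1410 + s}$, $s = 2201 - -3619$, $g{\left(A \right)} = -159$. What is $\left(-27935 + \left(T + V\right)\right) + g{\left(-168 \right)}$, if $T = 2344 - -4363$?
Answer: $- \frac{33688958281}{1575105} \approx -21388.0$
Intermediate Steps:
$T = 6707$ ($T = 2344 + 4363 = 6707$)
$s = 5820$ ($s = 2201 + 3619 = 5820$)
$V = - \frac{2187646}{1575105}$ ($V = \frac{\frac{1}{-2143} - 6125}{-1410 + 5820} = \frac{- \frac{1}{2143} - 6125}{4410} = \left(- \frac{13125876}{2143}\right) \frac{1}{4410} = - \frac{2187646}{1575105} \approx -1.3889$)
$\left(-27935 + \left(T + V\right)\right) + g{\left(-168 \right)} = \left(-27935 + \left(6707 - \frac{2187646}{1575105}\right)\right) - 159 = \left(-27935 + \frac{10562041589}{1575105}\right) - 159 = - \frac{33438516586}{1575105} - 159 = - \frac{33688958281}{1575105}$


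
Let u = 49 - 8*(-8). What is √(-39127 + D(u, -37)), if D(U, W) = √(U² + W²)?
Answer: √(-39127 + √14138) ≈ 197.5*I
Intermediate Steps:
u = 113 (u = 49 + 64 = 113)
√(-39127 + D(u, -37)) = √(-39127 + √(113² + (-37)²)) = √(-39127 + √(12769 + 1369)) = √(-39127 + √14138)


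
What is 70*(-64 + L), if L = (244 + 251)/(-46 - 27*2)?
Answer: -9653/2 ≈ -4826.5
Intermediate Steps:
L = -99/20 (L = 495/(-46 - 54) = 495/(-100) = 495*(-1/100) = -99/20 ≈ -4.9500)
70*(-64 + L) = 70*(-64 - 99/20) = 70*(-1379/20) = -9653/2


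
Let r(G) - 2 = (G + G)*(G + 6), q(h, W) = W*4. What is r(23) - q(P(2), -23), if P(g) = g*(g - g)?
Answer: 1428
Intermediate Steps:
P(g) = 0 (P(g) = g*0 = 0)
q(h, W) = 4*W
r(G) = 2 + 2*G*(6 + G) (r(G) = 2 + (G + G)*(G + 6) = 2 + (2*G)*(6 + G) = 2 + 2*G*(6 + G))
r(23) - q(P(2), -23) = (2 + 2*23**2 + 12*23) - 4*(-23) = (2 + 2*529 + 276) - 1*(-92) = (2 + 1058 + 276) + 92 = 1336 + 92 = 1428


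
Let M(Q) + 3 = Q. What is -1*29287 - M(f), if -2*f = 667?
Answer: -57901/2 ≈ -28951.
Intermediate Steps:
f = -667/2 (f = -1/2*667 = -667/2 ≈ -333.50)
M(Q) = -3 + Q
-1*29287 - M(f) = -1*29287 - (-3 - 667/2) = -29287 - 1*(-673/2) = -29287 + 673/2 = -57901/2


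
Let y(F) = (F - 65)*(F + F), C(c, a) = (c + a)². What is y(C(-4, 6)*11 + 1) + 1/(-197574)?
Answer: -355633201/197574 ≈ -1800.0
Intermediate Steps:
C(c, a) = (a + c)²
y(F) = 2*F*(-65 + F) (y(F) = (-65 + F)*(2*F) = 2*F*(-65 + F))
y(C(-4, 6)*11 + 1) + 1/(-197574) = 2*((6 - 4)²*11 + 1)*(-65 + ((6 - 4)²*11 + 1)) + 1/(-197574) = 2*(2²*11 + 1)*(-65 + (2²*11 + 1)) - 1/197574 = 2*(4*11 + 1)*(-65 + (4*11 + 1)) - 1/197574 = 2*(44 + 1)*(-65 + (44 + 1)) - 1/197574 = 2*45*(-65 + 45) - 1/197574 = 2*45*(-20) - 1/197574 = -1800 - 1/197574 = -355633201/197574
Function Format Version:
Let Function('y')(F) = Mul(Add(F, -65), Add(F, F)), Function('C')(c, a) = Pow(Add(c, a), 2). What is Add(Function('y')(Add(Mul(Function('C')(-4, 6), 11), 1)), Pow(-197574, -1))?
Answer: Rational(-355633201, 197574) ≈ -1800.0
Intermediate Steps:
Function('C')(c, a) = Pow(Add(a, c), 2)
Function('y')(F) = Mul(2, F, Add(-65, F)) (Function('y')(F) = Mul(Add(-65, F), Mul(2, F)) = Mul(2, F, Add(-65, F)))
Add(Function('y')(Add(Mul(Function('C')(-4, 6), 11), 1)), Pow(-197574, -1)) = Add(Mul(2, Add(Mul(Pow(Add(6, -4), 2), 11), 1), Add(-65, Add(Mul(Pow(Add(6, -4), 2), 11), 1))), Pow(-197574, -1)) = Add(Mul(2, Add(Mul(Pow(2, 2), 11), 1), Add(-65, Add(Mul(Pow(2, 2), 11), 1))), Rational(-1, 197574)) = Add(Mul(2, Add(Mul(4, 11), 1), Add(-65, Add(Mul(4, 11), 1))), Rational(-1, 197574)) = Add(Mul(2, Add(44, 1), Add(-65, Add(44, 1))), Rational(-1, 197574)) = Add(Mul(2, 45, Add(-65, 45)), Rational(-1, 197574)) = Add(Mul(2, 45, -20), Rational(-1, 197574)) = Add(-1800, Rational(-1, 197574)) = Rational(-355633201, 197574)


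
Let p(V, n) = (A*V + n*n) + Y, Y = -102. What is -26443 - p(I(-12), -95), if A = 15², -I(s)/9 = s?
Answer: -59666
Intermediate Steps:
I(s) = -9*s
A = 225
p(V, n) = -102 + n² + 225*V (p(V, n) = (225*V + n*n) - 102 = (225*V + n²) - 102 = (n² + 225*V) - 102 = -102 + n² + 225*V)
-26443 - p(I(-12), -95) = -26443 - (-102 + (-95)² + 225*(-9*(-12))) = -26443 - (-102 + 9025 + 225*108) = -26443 - (-102 + 9025 + 24300) = -26443 - 1*33223 = -26443 - 33223 = -59666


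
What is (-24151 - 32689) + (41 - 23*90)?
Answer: -58869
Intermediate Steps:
(-24151 - 32689) + (41 - 23*90) = -56840 + (41 - 2070) = -56840 - 2029 = -58869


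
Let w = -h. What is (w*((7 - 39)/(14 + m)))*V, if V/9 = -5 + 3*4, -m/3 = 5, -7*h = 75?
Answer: 21600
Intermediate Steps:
h = -75/7 (h = -1/7*75 = -75/7 ≈ -10.714)
m = -15 (m = -3*5 = -15)
V = 63 (V = 9*(-5 + 3*4) = 9*(-5 + 12) = 9*7 = 63)
w = 75/7 (w = -1*(-75/7) = 75/7 ≈ 10.714)
(w*((7 - 39)/(14 + m)))*V = (75*((7 - 39)/(14 - 15))/7)*63 = (75*(-32/(-1))/7)*63 = (75*(-32*(-1))/7)*63 = ((75/7)*32)*63 = (2400/7)*63 = 21600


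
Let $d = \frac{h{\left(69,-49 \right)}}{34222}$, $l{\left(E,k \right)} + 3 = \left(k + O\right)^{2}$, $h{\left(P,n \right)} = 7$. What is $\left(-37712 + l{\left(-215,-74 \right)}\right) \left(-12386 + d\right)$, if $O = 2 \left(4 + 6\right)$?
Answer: $\frac{14750380364315}{34222} \approx 4.3102 \cdot 10^{8}$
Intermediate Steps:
$O = 20$ ($O = 2 \cdot 10 = 20$)
$l{\left(E,k \right)} = -3 + \left(20 + k\right)^{2}$ ($l{\left(E,k \right)} = -3 + \left(k + 20\right)^{2} = -3 + \left(20 + k\right)^{2}$)
$d = \frac{7}{34222} \approx 0.00020455$
$\left(-37712 + l{\left(-215,-74 \right)}\right) \left(-12386 + d\right) = \left(-37712 - \left(3 - \left(20 - 74\right)^{2}\right)\right) \left(-12386 + \frac{7}{34222}\right) = \left(-37712 - \left(3 - \left(-54\right)^{2}\right)\right) \left(- \frac{423873685}{34222}\right) = \left(-37712 + \left(-3 + 2916\right)\right) \left(- \frac{423873685}{34222}\right) = \left(-37712 + 2913\right) \left(- \frac{423873685}{34222}\right) = \left(-34799\right) \left(- \frac{423873685}{34222}\right) = \frac{14750380364315}{34222}$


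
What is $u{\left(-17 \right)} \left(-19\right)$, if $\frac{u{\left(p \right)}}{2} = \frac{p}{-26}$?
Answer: $- \frac{323}{13} \approx -24.846$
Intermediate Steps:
$u{\left(p \right)} = - \frac{p}{13}$ ($u{\left(p \right)} = 2 \frac{p}{-26} = 2 p \left(- \frac{1}{26}\right) = 2 \left(- \frac{p}{26}\right) = - \frac{p}{13}$)
$u{\left(-17 \right)} \left(-19\right) = \left(- \frac{1}{13}\right) \left(-17\right) \left(-19\right) = \frac{17}{13} \left(-19\right) = - \frac{323}{13}$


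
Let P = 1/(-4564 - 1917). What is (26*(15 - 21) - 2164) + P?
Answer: -15035921/6481 ≈ -2320.0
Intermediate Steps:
P = -1/6481 (P = 1/(-6481) = -1/6481 ≈ -0.00015430)
(26*(15 - 21) - 2164) + P = (26*(15 - 21) - 2164) - 1/6481 = (26*(-6) - 2164) - 1/6481 = (-156 - 2164) - 1/6481 = -2320 - 1/6481 = -15035921/6481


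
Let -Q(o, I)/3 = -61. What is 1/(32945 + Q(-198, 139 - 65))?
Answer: 1/33128 ≈ 3.0186e-5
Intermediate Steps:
Q(o, I) = 183 (Q(o, I) = -3*(-61) = 183)
1/(32945 + Q(-198, 139 - 65)) = 1/(32945 + 183) = 1/33128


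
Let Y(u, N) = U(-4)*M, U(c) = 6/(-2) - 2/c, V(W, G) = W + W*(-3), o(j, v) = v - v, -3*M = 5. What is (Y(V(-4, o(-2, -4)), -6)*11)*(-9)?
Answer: -825/2 ≈ -412.50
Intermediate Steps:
M = -5/3 (M = -1/3*5 = -5/3 ≈ -1.6667)
o(j, v) = 0
V(W, G) = -2*W (V(W, G) = W - 3*W = -2*W)
U(c) = -3 - 2/c (U(c) = 6*(-1/2) - 2/c = -3 - 2/c)
Y(u, N) = 25/6 (Y(u, N) = (-3 - 2/(-4))*(-5/3) = (-3 - 2*(-1/4))*(-5/3) = (-3 + 1/2)*(-5/3) = -5/2*(-5/3) = 25/6)
(Y(V(-4, o(-2, -4)), -6)*11)*(-9) = ((25/6)*11)*(-9) = (275/6)*(-9) = -825/2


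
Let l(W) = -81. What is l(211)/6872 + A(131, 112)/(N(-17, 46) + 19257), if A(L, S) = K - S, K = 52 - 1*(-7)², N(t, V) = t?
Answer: -72109/4131790 ≈ -0.017452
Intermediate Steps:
K = 3 (K = 52 - 1*49 = 52 - 49 = 3)
A(L, S) = 3 - S
l(211)/6872 + A(131, 112)/(N(-17, 46) + 19257) = -81/6872 + (3 - 1*112)/(-17 + 19257) = -81*1/6872 + (3 - 112)/19240 = -81/6872 - 109*1/19240 = -81/6872 - 109/19240 = -72109/4131790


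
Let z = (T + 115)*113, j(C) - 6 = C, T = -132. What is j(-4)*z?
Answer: -3842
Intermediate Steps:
j(C) = 6 + C
z = -1921 (z = (-132 + 115)*113 = -17*113 = -1921)
j(-4)*z = (6 - 4)*(-1921) = 2*(-1921) = -3842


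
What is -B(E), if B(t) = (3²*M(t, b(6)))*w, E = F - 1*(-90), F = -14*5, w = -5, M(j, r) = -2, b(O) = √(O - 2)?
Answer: -90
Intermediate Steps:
b(O) = √(-2 + O)
F = -70
E = 20 (E = -70 - 1*(-90) = -70 + 90 = 20)
B(t) = 90 (B(t) = (3²*(-2))*(-5) = (9*(-2))*(-5) = -18*(-5) = 90)
-B(E) = -1*90 = -90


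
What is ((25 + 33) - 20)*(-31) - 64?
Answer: -1242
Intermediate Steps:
((25 + 33) - 20)*(-31) - 64 = (58 - 20)*(-31) - 64 = 38*(-31) - 64 = -1178 - 64 = -1242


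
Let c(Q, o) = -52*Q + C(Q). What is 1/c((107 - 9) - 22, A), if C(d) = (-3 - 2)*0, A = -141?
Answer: -1/3952 ≈ -0.00025304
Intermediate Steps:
C(d) = 0 (C(d) = -5*0 = 0)
c(Q, o) = -52*Q (c(Q, o) = -52*Q + 0 = -52*Q)
1/c((107 - 9) - 22, A) = 1/(-52*((107 - 9) - 22)) = 1/(-52*(98 - 22)) = 1/(-52*76) = 1/(-3952) = -1/3952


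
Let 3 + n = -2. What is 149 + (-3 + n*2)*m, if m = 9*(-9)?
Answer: 1202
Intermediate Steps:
m = -81
n = -5 (n = -3 - 2 = -5)
149 + (-3 + n*2)*m = 149 + (-3 - 5*2)*(-81) = 149 + (-3 - 10)*(-81) = 149 - 13*(-81) = 149 + 1053 = 1202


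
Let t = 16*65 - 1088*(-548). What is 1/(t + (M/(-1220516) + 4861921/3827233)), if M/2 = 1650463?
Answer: 2335599556114/1394966183602598835 ≈ 1.6743e-6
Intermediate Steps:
M = 3300926 (M = 2*1650463 = 3300926)
t = 597264 (t = 1040 + 596224 = 597264)
1/(t + (M/(-1220516) + 4861921/3827233)) = 1/(597264 + (3300926/(-1220516) + 4861921/3827233)) = 1/(597264 + (3300926*(-1/1220516) + 4861921*(1/3827233))) = 1/(597264 + (-1650463/610258 + 4861921/3827233)) = 1/(597264 - 3349680273261/2335599556114) = 1/(1394966183602598835/2335599556114) = 2335599556114/1394966183602598835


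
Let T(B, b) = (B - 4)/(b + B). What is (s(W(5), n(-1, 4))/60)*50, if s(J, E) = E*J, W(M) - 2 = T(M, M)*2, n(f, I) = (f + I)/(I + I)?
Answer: 11/16 ≈ 0.68750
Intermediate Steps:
T(B, b) = (-4 + B)/(B + b)
n(f, I) = (I + f)/(2*I) (n(f, I) = (I + f)/((2*I)) = (I + f)*(1/(2*I)) = (I + f)/(2*I))
W(M) = 2 + (-4 + M)/M (W(M) = 2 + ((-4 + M)/(M + M))*2 = 2 + ((-4 + M)/((2*M)))*2 = 2 + ((1/(2*M))*(-4 + M))*2 = 2 + ((-4 + M)/(2*M))*2 = 2 + (-4 + M)/M)
(s(W(5), n(-1, 4))/60)*50 = ((((½)*(4 - 1)/4)*(3 - 4/5))/60)*50 = ((((½)*(¼)*3)*(3 - 4*⅕))*(1/60))*50 = ((3*(3 - ⅘)/8)*(1/60))*50 = (((3/8)*(11/5))*(1/60))*50 = ((33/40)*(1/60))*50 = (11/800)*50 = 11/16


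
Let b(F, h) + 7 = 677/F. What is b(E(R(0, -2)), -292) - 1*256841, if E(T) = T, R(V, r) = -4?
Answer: -1028069/4 ≈ -2.5702e+5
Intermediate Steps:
b(F, h) = -7 + 677/F
b(E(R(0, -2)), -292) - 1*256841 = (-7 + 677/(-4)) - 1*256841 = (-7 + 677*(-¼)) - 256841 = (-7 - 677/4) - 256841 = -705/4 - 256841 = -1028069/4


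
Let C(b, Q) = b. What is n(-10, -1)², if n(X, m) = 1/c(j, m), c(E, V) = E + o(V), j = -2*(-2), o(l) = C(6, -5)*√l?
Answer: (2 - 3*I)²/676 ≈ -0.0073965 - 0.017751*I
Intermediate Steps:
o(l) = 6*√l
j = 4
c(E, V) = E + 6*√V
n(X, m) = 1/(4 + 6*√m)
n(-10, -1)² = (1/(2*(2 + 3*√(-1))))² = (1/(2*(2 + 3*I)))² = (((2 - 3*I)/13)/2)² = ((2 - 3*I)/26)² = (2 - 3*I)²/676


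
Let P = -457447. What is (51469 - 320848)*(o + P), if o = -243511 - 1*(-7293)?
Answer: 186858784035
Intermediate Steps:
o = -236218 (o = -243511 + 7293 = -236218)
(51469 - 320848)*(o + P) = (51469 - 320848)*(-236218 - 457447) = -269379*(-693665) = 186858784035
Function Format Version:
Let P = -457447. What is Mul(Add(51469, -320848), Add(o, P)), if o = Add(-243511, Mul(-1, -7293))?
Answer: 186858784035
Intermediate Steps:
o = -236218 (o = Add(-243511, 7293) = -236218)
Mul(Add(51469, -320848), Add(o, P)) = Mul(Add(51469, -320848), Add(-236218, -457447)) = Mul(-269379, -693665) = 186858784035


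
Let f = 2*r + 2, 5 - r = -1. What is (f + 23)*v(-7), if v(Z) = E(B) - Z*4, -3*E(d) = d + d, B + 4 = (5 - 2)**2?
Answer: 2738/3 ≈ 912.67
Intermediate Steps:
r = 6 (r = 5 - 1*(-1) = 5 + 1 = 6)
B = 5 (B = -4 + (5 - 2)**2 = -4 + 3**2 = -4 + 9 = 5)
f = 14 (f = 2*6 + 2 = 12 + 2 = 14)
E(d) = -2*d/3 (E(d) = -(d + d)/3 = -2*d/3)
v(Z) = -10/3 - 4*Z (v(Z) = -2/3*5 - Z*4 = -10/3 - 4*Z)
(f + 23)*v(-7) = (14 + 23)*(-10/3 - 4*(-7)) = 37*(-10/3 + 28) = 37*(74/3) = 2738/3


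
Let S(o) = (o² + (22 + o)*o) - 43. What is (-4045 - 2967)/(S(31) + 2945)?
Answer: -3506/2753 ≈ -1.2735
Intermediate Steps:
S(o) = -43 + o² + o*(22 + o) (S(o) = (o² + o*(22 + o)) - 43 = -43 + o² + o*(22 + o))
(-4045 - 2967)/(S(31) + 2945) = (-4045 - 2967)/((-43 + 2*31² + 22*31) + 2945) = -7012/((-43 + 2*961 + 682) + 2945) = -7012/((-43 + 1922 + 682) + 2945) = -7012/(2561 + 2945) = -7012/5506 = -7012*1/5506 = -3506/2753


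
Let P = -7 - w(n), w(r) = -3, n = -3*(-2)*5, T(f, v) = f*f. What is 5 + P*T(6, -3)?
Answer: -139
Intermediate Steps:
T(f, v) = f**2
n = 30 (n = 6*5 = 30)
P = -4 (P = -7 - 1*(-3) = -7 + 3 = -4)
5 + P*T(6, -3) = 5 - 4*6**2 = 5 - 4*36 = 5 - 144 = -139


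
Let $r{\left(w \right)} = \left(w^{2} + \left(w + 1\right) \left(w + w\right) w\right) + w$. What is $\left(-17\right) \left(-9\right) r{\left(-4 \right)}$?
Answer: $-12852$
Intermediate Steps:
$r{\left(w \right)} = w + w^{2} + 2 w^{2} \left(1 + w\right)$ ($r{\left(w \right)} = \left(w^{2} + \left(1 + w\right) 2 w w\right) + w = \left(w^{2} + 2 w \left(1 + w\right) w\right) + w = \left(w^{2} + 2 w^{2} \left(1 + w\right)\right) + w = w + w^{2} + 2 w^{2} \left(1 + w\right)$)
$\left(-17\right) \left(-9\right) r{\left(-4 \right)} = \left(-17\right) \left(-9\right) \left(- 4 \left(1 + 2 \left(-4\right)^{2} + 3 \left(-4\right)\right)\right) = 153 \left(- 4 \left(1 + 2 \cdot 16 - 12\right)\right) = 153 \left(- 4 \left(1 + 32 - 12\right)\right) = 153 \left(\left(-4\right) 21\right) = 153 \left(-84\right) = -12852$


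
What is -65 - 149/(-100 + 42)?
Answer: -3621/58 ≈ -62.431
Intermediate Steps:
-65 - 149/(-100 + 42) = -65 - 149/(-58) = -65 - 149*(-1/58) = -65 + 149/58 = -3621/58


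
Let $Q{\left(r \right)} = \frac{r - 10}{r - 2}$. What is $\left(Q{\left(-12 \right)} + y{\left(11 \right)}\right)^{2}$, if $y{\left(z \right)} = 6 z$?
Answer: $\frac{223729}{49} \approx 4565.9$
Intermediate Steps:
$Q{\left(r \right)} = \frac{-10 + r}{-2 + r}$
$\left(Q{\left(-12 \right)} + y{\left(11 \right)}\right)^{2} = \left(\frac{-10 - 12}{-2 - 12} + 6 \cdot 11\right)^{2} = \left(\frac{1}{-14} \left(-22\right) + 66\right)^{2} = \left(\left(- \frac{1}{14}\right) \left(-22\right) + 66\right)^{2} = \left(\frac{11}{7} + 66\right)^{2} = \left(\frac{473}{7}\right)^{2} = \frac{223729}{49}$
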